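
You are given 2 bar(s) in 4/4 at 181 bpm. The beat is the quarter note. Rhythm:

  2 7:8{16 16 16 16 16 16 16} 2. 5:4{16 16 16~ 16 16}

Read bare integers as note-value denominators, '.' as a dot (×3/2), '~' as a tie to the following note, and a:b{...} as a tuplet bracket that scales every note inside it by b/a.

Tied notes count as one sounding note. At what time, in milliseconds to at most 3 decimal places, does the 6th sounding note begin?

note 6 onset = 22/7b = 1041.831ms

1. 0.0ms @ 0 + 662.983ms (2)
2. 662.983ms @ 2 + 94.712ms (2/7)
3. 757.695ms @ 16/7 + 94.712ms (2/7)
4. 852.407ms @ 18/7 + 94.712ms (2/7)
5. 947.119ms @ 20/7 + 94.712ms (2/7)
6. 1041.831ms @ 22/7 + 94.712ms (2/7)
7. 1136.543ms @ 24/7 + 94.712ms (2/7)
8. 1231.255ms @ 26/7 + 94.712ms (2/7)
9. 1325.967ms @ 4 + 994.475ms (3)
10. 2320.442ms @ 7 + 66.298ms (1/5)
11. 2386.74ms @ 36/5 + 66.298ms (1/5)
12. 2453.039ms @ 37/5 + 132.597ms (2/5)
13. 2585.635ms @ 39/5 + 66.298ms (1/5)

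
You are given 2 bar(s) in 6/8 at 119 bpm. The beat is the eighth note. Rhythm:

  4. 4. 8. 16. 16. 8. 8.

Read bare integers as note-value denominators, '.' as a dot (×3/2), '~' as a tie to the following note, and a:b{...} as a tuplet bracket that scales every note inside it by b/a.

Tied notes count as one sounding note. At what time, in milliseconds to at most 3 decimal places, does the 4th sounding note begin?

1. 0.0ms @ 0 + 1512.605ms (3)
2. 1512.605ms @ 3 + 1512.605ms (3)
3. 3025.21ms @ 6 + 756.303ms (3/2)
4. 3781.513ms @ 15/2 + 378.151ms (3/4)
5. 4159.664ms @ 33/4 + 378.151ms (3/4)
6. 4537.815ms @ 9 + 756.303ms (3/2)
7. 5294.118ms @ 21/2 + 756.303ms (3/2)

note 4 onset = 15/2b = 3781.513ms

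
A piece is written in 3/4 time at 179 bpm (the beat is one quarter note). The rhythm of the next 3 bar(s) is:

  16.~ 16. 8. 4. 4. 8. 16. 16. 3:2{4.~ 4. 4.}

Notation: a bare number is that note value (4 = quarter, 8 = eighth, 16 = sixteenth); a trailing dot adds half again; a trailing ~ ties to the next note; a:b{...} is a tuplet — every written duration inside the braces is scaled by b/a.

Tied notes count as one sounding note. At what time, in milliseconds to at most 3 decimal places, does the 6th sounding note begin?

note 6 onset = 21/4b = 1759.777ms

1. 0.0ms @ 0 + 251.397ms (3/4)
2. 251.397ms @ 3/4 + 251.397ms (3/4)
3. 502.793ms @ 3/2 + 502.793ms (3/2)
4. 1005.587ms @ 3 + 502.793ms (3/2)
5. 1508.38ms @ 9/2 + 251.397ms (3/4)
6. 1759.777ms @ 21/4 + 125.698ms (3/8)
7. 1885.475ms @ 45/8 + 125.698ms (3/8)
8. 2011.173ms @ 6 + 670.391ms (2)
9. 2681.564ms @ 8 + 335.196ms (1)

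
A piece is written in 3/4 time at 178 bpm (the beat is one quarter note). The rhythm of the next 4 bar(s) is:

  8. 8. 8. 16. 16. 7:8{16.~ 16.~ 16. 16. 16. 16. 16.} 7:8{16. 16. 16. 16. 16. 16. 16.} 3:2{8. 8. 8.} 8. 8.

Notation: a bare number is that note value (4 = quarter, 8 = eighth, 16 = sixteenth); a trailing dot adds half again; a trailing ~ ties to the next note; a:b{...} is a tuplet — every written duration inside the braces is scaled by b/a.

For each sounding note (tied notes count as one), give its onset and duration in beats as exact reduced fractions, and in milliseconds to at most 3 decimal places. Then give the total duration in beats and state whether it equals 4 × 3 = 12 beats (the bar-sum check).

1) 0.0ms=0b +252.809ms=3/4b
2) 252.809ms=3/4b +252.809ms=3/4b
3) 505.618ms=3/2b +252.809ms=3/4b
4) 758.427ms=9/4b +126.404ms=3/8b
5) 884.831ms=21/8b +126.404ms=3/8b
6) 1011.236ms=3b +433.387ms=9/7b
7) 1444.623ms=30/7b +144.462ms=3/7b
8) 1589.085ms=33/7b +144.462ms=3/7b
9) 1733.547ms=36/7b +144.462ms=3/7b
10) 1878.01ms=39/7b +144.462ms=3/7b
11) 2022.472ms=6b +144.462ms=3/7b
12) 2166.934ms=45/7b +144.462ms=3/7b
13) 2311.396ms=48/7b +144.462ms=3/7b
14) 2455.859ms=51/7b +144.462ms=3/7b
15) 2600.321ms=54/7b +144.462ms=3/7b
16) 2744.783ms=57/7b +144.462ms=3/7b
17) 2889.246ms=60/7b +144.462ms=3/7b
18) 3033.708ms=9b +168.539ms=1/2b
19) 3202.247ms=19/2b +168.539ms=1/2b
20) 3370.787ms=10b +168.539ms=1/2b
21) 3539.326ms=21/2b +252.809ms=3/4b
22) 3792.135ms=45/4b +252.809ms=3/4b
Σ=12b of 12 (178bpm 3/4) — PASS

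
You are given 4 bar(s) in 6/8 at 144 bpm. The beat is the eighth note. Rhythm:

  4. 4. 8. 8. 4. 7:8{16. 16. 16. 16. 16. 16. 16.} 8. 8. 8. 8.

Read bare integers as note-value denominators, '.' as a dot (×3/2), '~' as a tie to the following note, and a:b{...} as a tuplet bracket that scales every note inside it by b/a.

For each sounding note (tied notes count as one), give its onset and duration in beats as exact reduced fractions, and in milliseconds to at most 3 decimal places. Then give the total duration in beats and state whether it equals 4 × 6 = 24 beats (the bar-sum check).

1) 0.0ms=0b +1250.0ms=3b
2) 1250.0ms=3b +1250.0ms=3b
3) 2500.0ms=6b +625.0ms=3/2b
4) 3125.0ms=15/2b +625.0ms=3/2b
5) 3750.0ms=9b +1250.0ms=3b
6) 5000.0ms=12b +357.143ms=6/7b
7) 5357.143ms=90/7b +357.143ms=6/7b
8) 5714.286ms=96/7b +357.143ms=6/7b
9) 6071.429ms=102/7b +357.143ms=6/7b
10) 6428.571ms=108/7b +357.143ms=6/7b
11) 6785.714ms=114/7b +357.143ms=6/7b
12) 7142.857ms=120/7b +357.143ms=6/7b
13) 7500.0ms=18b +625.0ms=3/2b
14) 8125.0ms=39/2b +625.0ms=3/2b
15) 8750.0ms=21b +625.0ms=3/2b
16) 9375.0ms=45/2b +625.0ms=3/2b
Σ=24b of 24 (144bpm 6/8) — PASS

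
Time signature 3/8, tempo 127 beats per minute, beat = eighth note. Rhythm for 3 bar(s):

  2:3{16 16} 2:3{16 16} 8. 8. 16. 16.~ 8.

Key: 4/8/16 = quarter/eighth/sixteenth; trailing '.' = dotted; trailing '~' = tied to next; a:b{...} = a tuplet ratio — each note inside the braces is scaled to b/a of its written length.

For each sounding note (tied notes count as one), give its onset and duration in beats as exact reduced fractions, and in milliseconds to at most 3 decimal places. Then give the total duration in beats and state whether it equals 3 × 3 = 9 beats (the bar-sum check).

1) 0.0ms=0b +354.331ms=3/4b
2) 354.331ms=3/4b +354.331ms=3/4b
3) 708.661ms=3/2b +354.331ms=3/4b
4) 1062.992ms=9/4b +354.331ms=3/4b
5) 1417.323ms=3b +708.661ms=3/2b
6) 2125.984ms=9/2b +708.661ms=3/2b
7) 2834.646ms=6b +354.331ms=3/4b
8) 3188.976ms=27/4b +1062.992ms=9/4b
Σ=9b of 9 (127bpm 3/8) — PASS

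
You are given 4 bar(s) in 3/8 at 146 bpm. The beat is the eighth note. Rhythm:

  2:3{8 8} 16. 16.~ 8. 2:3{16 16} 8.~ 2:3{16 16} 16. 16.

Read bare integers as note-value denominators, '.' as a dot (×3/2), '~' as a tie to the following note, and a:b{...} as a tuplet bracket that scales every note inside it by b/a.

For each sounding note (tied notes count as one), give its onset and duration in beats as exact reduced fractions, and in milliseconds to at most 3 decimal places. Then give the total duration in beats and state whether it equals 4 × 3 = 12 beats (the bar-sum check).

1) 0.0ms=0b +616.438ms=3/2b
2) 616.438ms=3/2b +616.438ms=3/2b
3) 1232.877ms=3b +308.219ms=3/4b
4) 1541.096ms=15/4b +924.658ms=9/4b
5) 2465.753ms=6b +308.219ms=3/4b
6) 2773.973ms=27/4b +308.219ms=3/4b
7) 3082.192ms=15/2b +924.658ms=9/4b
8) 4006.849ms=39/4b +308.219ms=3/4b
9) 4315.068ms=21/2b +308.219ms=3/4b
10) 4623.288ms=45/4b +308.219ms=3/4b
Σ=12b of 12 (146bpm 3/8) — PASS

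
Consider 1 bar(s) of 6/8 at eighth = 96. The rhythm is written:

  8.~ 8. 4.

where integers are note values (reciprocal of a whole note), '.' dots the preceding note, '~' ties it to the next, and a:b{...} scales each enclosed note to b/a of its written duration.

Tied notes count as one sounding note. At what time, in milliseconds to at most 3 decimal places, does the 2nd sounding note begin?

1. 0.0ms @ 0 + 1875.0ms (3)
2. 1875.0ms @ 3 + 1875.0ms (3)

note 2 onset = 3b = 1875.0ms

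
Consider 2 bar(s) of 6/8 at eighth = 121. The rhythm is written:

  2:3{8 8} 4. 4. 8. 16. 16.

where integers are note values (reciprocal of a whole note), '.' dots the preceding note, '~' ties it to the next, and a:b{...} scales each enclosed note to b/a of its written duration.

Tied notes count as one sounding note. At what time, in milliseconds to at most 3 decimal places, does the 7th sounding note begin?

1. 0.0ms @ 0 + 743.802ms (3/2)
2. 743.802ms @ 3/2 + 743.802ms (3/2)
3. 1487.603ms @ 3 + 1487.603ms (3)
4. 2975.207ms @ 6 + 1487.603ms (3)
5. 4462.81ms @ 9 + 743.802ms (3/2)
6. 5206.612ms @ 21/2 + 371.901ms (3/4)
7. 5578.512ms @ 45/4 + 371.901ms (3/4)

note 7 onset = 45/4b = 5578.512ms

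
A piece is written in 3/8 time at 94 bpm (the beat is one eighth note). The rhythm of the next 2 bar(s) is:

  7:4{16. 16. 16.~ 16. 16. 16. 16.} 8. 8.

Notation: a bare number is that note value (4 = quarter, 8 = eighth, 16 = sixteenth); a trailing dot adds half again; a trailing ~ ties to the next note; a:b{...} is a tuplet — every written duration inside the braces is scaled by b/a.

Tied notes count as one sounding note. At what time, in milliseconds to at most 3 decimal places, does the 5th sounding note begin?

note 5 onset = 15/7b = 1367.781ms

1. 0.0ms @ 0 + 273.556ms (3/7)
2. 273.556ms @ 3/7 + 273.556ms (3/7)
3. 547.112ms @ 6/7 + 547.112ms (6/7)
4. 1094.225ms @ 12/7 + 273.556ms (3/7)
5. 1367.781ms @ 15/7 + 273.556ms (3/7)
6. 1641.337ms @ 18/7 + 273.556ms (3/7)
7. 1914.894ms @ 3 + 957.447ms (3/2)
8. 2872.34ms @ 9/2 + 957.447ms (3/2)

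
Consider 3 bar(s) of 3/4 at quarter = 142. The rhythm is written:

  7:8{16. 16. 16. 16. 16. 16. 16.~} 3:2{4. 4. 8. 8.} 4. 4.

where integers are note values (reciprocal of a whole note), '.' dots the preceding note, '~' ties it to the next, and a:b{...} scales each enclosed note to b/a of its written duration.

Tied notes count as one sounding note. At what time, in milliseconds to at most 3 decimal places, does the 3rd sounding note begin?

1. 0.0ms @ 0 + 181.087ms (3/7)
2. 181.087ms @ 3/7 + 181.087ms (3/7)
3. 362.173ms @ 6/7 + 181.087ms (3/7)
4. 543.26ms @ 9/7 + 181.087ms (3/7)
5. 724.346ms @ 12/7 + 181.087ms (3/7)
6. 905.433ms @ 15/7 + 181.087ms (3/7)
7. 1086.519ms @ 18/7 + 603.622ms (10/7)
8. 1690.141ms @ 4 + 422.535ms (1)
9. 2112.676ms @ 5 + 211.268ms (1/2)
10. 2323.944ms @ 11/2 + 211.268ms (1/2)
11. 2535.211ms @ 6 + 633.803ms (3/2)
12. 3169.014ms @ 15/2 + 633.803ms (3/2)

note 3 onset = 6/7b = 362.173ms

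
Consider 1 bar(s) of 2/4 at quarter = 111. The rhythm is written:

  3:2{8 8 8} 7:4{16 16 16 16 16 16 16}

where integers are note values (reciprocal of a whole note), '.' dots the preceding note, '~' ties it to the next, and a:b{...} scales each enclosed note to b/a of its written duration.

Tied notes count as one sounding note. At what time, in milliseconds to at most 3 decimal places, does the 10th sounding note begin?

note 10 onset = 13/7b = 1003.861ms

1. 0.0ms @ 0 + 180.18ms (1/3)
2. 180.18ms @ 1/3 + 180.18ms (1/3)
3. 360.36ms @ 2/3 + 180.18ms (1/3)
4. 540.541ms @ 1 + 77.22ms (1/7)
5. 617.761ms @ 8/7 + 77.22ms (1/7)
6. 694.981ms @ 9/7 + 77.22ms (1/7)
7. 772.201ms @ 10/7 + 77.22ms (1/7)
8. 849.421ms @ 11/7 + 77.22ms (1/7)
9. 926.641ms @ 12/7 + 77.22ms (1/7)
10. 1003.861ms @ 13/7 + 77.22ms (1/7)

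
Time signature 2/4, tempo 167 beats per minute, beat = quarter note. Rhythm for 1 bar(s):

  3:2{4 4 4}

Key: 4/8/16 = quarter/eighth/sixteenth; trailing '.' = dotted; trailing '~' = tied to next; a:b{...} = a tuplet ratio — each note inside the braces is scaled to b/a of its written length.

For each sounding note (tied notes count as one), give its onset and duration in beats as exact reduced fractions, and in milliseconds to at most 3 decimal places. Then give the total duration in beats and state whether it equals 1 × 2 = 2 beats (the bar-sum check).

1) 0.0ms=0b +239.521ms=2/3b
2) 239.521ms=2/3b +239.521ms=2/3b
3) 479.042ms=4/3b +239.521ms=2/3b
Σ=2b of 2 (167bpm 2/4) — PASS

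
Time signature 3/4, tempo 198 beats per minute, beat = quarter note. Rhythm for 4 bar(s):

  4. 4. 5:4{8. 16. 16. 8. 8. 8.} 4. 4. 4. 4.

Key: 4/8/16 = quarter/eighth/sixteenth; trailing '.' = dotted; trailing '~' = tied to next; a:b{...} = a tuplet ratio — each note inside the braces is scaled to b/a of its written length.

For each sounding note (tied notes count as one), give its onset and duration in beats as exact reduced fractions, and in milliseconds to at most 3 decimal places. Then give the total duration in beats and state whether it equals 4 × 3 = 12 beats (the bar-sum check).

1) 0.0ms=0b +454.545ms=3/2b
2) 454.545ms=3/2b +454.545ms=3/2b
3) 909.091ms=3b +181.818ms=3/5b
4) 1090.909ms=18/5b +90.909ms=3/10b
5) 1181.818ms=39/10b +90.909ms=3/10b
6) 1272.727ms=21/5b +181.818ms=3/5b
7) 1454.545ms=24/5b +181.818ms=3/5b
8) 1636.364ms=27/5b +181.818ms=3/5b
9) 1818.182ms=6b +454.545ms=3/2b
10) 2272.727ms=15/2b +454.545ms=3/2b
11) 2727.273ms=9b +454.545ms=3/2b
12) 3181.818ms=21/2b +454.545ms=3/2b
Σ=12b of 12 (198bpm 3/4) — PASS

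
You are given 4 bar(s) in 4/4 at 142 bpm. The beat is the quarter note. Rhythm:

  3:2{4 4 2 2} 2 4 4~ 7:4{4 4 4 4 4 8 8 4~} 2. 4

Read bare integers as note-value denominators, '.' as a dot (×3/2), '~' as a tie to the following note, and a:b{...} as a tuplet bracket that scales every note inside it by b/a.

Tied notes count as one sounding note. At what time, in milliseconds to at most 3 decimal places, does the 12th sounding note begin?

note 12 onset = 76/7b = 4587.525ms

1. 0.0ms @ 0 + 281.69ms (2/3)
2. 281.69ms @ 2/3 + 281.69ms (2/3)
3. 563.38ms @ 4/3 + 563.38ms (4/3)
4. 1126.761ms @ 8/3 + 563.38ms (4/3)
5. 1690.141ms @ 4 + 845.07ms (2)
6. 2535.211ms @ 6 + 422.535ms (1)
7. 2957.746ms @ 7 + 663.984ms (11/7)
8. 3621.73ms @ 60/7 + 241.449ms (4/7)
9. 3863.179ms @ 64/7 + 241.449ms (4/7)
10. 4104.628ms @ 68/7 + 241.449ms (4/7)
11. 4346.076ms @ 72/7 + 241.449ms (4/7)
12. 4587.525ms @ 76/7 + 120.724ms (2/7)
13. 4708.249ms @ 78/7 + 120.724ms (2/7)
14. 4828.974ms @ 80/7 + 1509.054ms (25/7)
15. 6338.028ms @ 15 + 422.535ms (1)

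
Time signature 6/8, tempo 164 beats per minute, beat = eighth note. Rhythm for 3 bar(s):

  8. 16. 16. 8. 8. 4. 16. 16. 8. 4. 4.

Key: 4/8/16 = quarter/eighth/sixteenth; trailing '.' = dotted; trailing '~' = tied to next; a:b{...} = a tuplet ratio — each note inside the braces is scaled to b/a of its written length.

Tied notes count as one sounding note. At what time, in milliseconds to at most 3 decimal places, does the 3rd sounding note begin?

note 3 onset = 9/4b = 823.171ms

1. 0.0ms @ 0 + 548.78ms (3/2)
2. 548.78ms @ 3/2 + 274.39ms (3/4)
3. 823.171ms @ 9/4 + 274.39ms (3/4)
4. 1097.561ms @ 3 + 548.78ms (3/2)
5. 1646.341ms @ 9/2 + 548.78ms (3/2)
6. 2195.122ms @ 6 + 1097.561ms (3)
7. 3292.683ms @ 9 + 274.39ms (3/4)
8. 3567.073ms @ 39/4 + 274.39ms (3/4)
9. 3841.463ms @ 21/2 + 548.78ms (3/2)
10. 4390.244ms @ 12 + 1097.561ms (3)
11. 5487.805ms @ 15 + 1097.561ms (3)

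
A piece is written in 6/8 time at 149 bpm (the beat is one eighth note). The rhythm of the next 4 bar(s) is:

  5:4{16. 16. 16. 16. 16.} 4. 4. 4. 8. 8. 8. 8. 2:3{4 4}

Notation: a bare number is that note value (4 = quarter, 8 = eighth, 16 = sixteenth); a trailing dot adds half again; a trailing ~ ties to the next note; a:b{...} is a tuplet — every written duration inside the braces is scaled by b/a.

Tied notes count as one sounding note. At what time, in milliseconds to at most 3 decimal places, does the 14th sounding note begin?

note 14 onset = 21b = 8456.376ms

1. 0.0ms @ 0 + 241.611ms (3/5)
2. 241.611ms @ 3/5 + 241.611ms (3/5)
3. 483.221ms @ 6/5 + 241.611ms (3/5)
4. 724.832ms @ 9/5 + 241.611ms (3/5)
5. 966.443ms @ 12/5 + 241.611ms (3/5)
6. 1208.054ms @ 3 + 1208.054ms (3)
7. 2416.107ms @ 6 + 1208.054ms (3)
8. 3624.161ms @ 9 + 1208.054ms (3)
9. 4832.215ms @ 12 + 604.027ms (3/2)
10. 5436.242ms @ 27/2 + 604.027ms (3/2)
11. 6040.268ms @ 15 + 604.027ms (3/2)
12. 6644.295ms @ 33/2 + 604.027ms (3/2)
13. 7248.322ms @ 18 + 1208.054ms (3)
14. 8456.376ms @ 21 + 1208.054ms (3)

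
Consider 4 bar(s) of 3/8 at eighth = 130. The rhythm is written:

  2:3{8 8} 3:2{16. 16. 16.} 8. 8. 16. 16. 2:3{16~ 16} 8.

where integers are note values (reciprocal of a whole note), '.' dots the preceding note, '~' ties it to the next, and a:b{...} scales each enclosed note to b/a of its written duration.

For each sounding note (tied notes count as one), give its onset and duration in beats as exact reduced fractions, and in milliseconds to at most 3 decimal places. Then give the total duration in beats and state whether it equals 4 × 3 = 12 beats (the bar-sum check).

1) 0.0ms=0b +692.308ms=3/2b
2) 692.308ms=3/2b +692.308ms=3/2b
3) 1384.615ms=3b +230.769ms=1/2b
4) 1615.385ms=7/2b +230.769ms=1/2b
5) 1846.154ms=4b +230.769ms=1/2b
6) 2076.923ms=9/2b +692.308ms=3/2b
7) 2769.231ms=6b +692.308ms=3/2b
8) 3461.538ms=15/2b +346.154ms=3/4b
9) 3807.692ms=33/4b +346.154ms=3/4b
10) 4153.846ms=9b +692.308ms=3/2b
11) 4846.154ms=21/2b +692.308ms=3/2b
Σ=12b of 12 (130bpm 3/8) — PASS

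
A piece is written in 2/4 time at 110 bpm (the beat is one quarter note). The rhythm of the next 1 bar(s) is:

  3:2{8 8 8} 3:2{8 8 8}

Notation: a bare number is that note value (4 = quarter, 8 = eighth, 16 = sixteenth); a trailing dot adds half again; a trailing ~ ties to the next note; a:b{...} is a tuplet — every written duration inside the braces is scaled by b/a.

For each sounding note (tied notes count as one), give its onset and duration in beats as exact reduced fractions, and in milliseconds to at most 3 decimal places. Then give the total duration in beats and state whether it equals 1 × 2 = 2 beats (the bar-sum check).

1) 0.0ms=0b +181.818ms=1/3b
2) 181.818ms=1/3b +181.818ms=1/3b
3) 363.636ms=2/3b +181.818ms=1/3b
4) 545.455ms=1b +181.818ms=1/3b
5) 727.273ms=4/3b +181.818ms=1/3b
6) 909.091ms=5/3b +181.818ms=1/3b
Σ=2b of 2 (110bpm 2/4) — PASS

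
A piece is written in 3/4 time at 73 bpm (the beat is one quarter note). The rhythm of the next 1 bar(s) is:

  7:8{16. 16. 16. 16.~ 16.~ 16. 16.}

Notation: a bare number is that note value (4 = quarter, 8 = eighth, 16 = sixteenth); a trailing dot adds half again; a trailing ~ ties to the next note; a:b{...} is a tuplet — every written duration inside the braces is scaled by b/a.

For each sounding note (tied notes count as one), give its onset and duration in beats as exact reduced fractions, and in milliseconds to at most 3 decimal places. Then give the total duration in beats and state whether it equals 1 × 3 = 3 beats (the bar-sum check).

1) 0.0ms=0b +352.25ms=3/7b
2) 352.25ms=3/7b +352.25ms=3/7b
3) 704.501ms=6/7b +352.25ms=3/7b
4) 1056.751ms=9/7b +1056.751ms=9/7b
5) 2113.503ms=18/7b +352.25ms=3/7b
Σ=3b of 3 (73bpm 3/4) — PASS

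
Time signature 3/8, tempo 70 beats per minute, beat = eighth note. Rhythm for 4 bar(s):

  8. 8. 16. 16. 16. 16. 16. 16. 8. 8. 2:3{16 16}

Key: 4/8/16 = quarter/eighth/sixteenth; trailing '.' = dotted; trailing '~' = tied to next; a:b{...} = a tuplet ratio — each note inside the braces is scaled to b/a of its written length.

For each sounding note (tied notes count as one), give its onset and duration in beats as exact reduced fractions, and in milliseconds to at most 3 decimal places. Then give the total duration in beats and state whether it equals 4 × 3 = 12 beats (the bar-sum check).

1) 0.0ms=0b +1285.714ms=3/2b
2) 1285.714ms=3/2b +1285.714ms=3/2b
3) 2571.429ms=3b +642.857ms=3/4b
4) 3214.286ms=15/4b +642.857ms=3/4b
5) 3857.143ms=9/2b +642.857ms=3/4b
6) 4500.0ms=21/4b +642.857ms=3/4b
7) 5142.857ms=6b +642.857ms=3/4b
8) 5785.714ms=27/4b +642.857ms=3/4b
9) 6428.571ms=15/2b +1285.714ms=3/2b
10) 7714.286ms=9b +1285.714ms=3/2b
11) 9000.0ms=21/2b +642.857ms=3/4b
12) 9642.857ms=45/4b +642.857ms=3/4b
Σ=12b of 12 (70bpm 3/8) — PASS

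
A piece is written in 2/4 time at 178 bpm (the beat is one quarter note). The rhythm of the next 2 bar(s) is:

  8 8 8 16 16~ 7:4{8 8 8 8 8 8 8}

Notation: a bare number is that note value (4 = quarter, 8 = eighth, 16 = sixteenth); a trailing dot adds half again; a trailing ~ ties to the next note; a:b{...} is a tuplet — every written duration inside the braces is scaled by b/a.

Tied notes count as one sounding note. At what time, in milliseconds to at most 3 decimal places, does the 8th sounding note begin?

note 8 onset = 20/7b = 963.082ms

1. 0.0ms @ 0 + 168.539ms (1/2)
2. 168.539ms @ 1/2 + 168.539ms (1/2)
3. 337.079ms @ 1 + 168.539ms (1/2)
4. 505.618ms @ 3/2 + 84.27ms (1/4)
5. 589.888ms @ 7/4 + 180.578ms (15/28)
6. 770.465ms @ 16/7 + 96.308ms (2/7)
7. 866.774ms @ 18/7 + 96.308ms (2/7)
8. 963.082ms @ 20/7 + 96.308ms (2/7)
9. 1059.39ms @ 22/7 + 96.308ms (2/7)
10. 1155.698ms @ 24/7 + 96.308ms (2/7)
11. 1252.006ms @ 26/7 + 96.308ms (2/7)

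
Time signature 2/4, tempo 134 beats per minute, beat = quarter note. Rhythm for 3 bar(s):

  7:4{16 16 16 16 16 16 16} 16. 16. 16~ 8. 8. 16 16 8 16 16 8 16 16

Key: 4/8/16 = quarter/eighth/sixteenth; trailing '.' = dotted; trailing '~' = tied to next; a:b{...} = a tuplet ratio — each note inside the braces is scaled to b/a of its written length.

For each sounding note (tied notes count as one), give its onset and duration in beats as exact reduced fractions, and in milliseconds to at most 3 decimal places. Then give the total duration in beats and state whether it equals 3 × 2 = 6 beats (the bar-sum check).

1) 0.0ms=0b +63.966ms=1/7b
2) 63.966ms=1/7b +63.966ms=1/7b
3) 127.932ms=2/7b +63.966ms=1/7b
4) 191.898ms=3/7b +63.966ms=1/7b
5) 255.864ms=4/7b +63.966ms=1/7b
6) 319.829ms=5/7b +63.966ms=1/7b
7) 383.795ms=6/7b +63.966ms=1/7b
8) 447.761ms=1b +167.91ms=3/8b
9) 615.672ms=11/8b +167.91ms=3/8b
10) 783.582ms=7/4b +447.761ms=1b
11) 1231.343ms=11/4b +335.821ms=3/4b
12) 1567.164ms=7/2b +111.94ms=1/4b
13) 1679.104ms=15/4b +111.94ms=1/4b
14) 1791.045ms=4b +223.881ms=1/2b
15) 2014.925ms=9/2b +111.94ms=1/4b
16) 2126.866ms=19/4b +111.94ms=1/4b
17) 2238.806ms=5b +223.881ms=1/2b
18) 2462.687ms=11/2b +111.94ms=1/4b
19) 2574.627ms=23/4b +111.94ms=1/4b
Σ=6b of 6 (134bpm 2/4) — PASS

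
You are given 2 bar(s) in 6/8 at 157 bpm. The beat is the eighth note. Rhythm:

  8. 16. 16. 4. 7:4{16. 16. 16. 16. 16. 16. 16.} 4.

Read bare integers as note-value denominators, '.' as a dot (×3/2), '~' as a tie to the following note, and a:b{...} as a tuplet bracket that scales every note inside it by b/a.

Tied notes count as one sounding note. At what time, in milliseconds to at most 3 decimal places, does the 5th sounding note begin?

note 5 onset = 6b = 2292.994ms

1. 0.0ms @ 0 + 573.248ms (3/2)
2. 573.248ms @ 3/2 + 286.624ms (3/4)
3. 859.873ms @ 9/4 + 286.624ms (3/4)
4. 1146.497ms @ 3 + 1146.497ms (3)
5. 2292.994ms @ 6 + 163.785ms (3/7)
6. 2456.779ms @ 45/7 + 163.785ms (3/7)
7. 2620.564ms @ 48/7 + 163.785ms (3/7)
8. 2784.349ms @ 51/7 + 163.785ms (3/7)
9. 2948.135ms @ 54/7 + 163.785ms (3/7)
10. 3111.92ms @ 57/7 + 163.785ms (3/7)
11. 3275.705ms @ 60/7 + 163.785ms (3/7)
12. 3439.49ms @ 9 + 1146.497ms (3)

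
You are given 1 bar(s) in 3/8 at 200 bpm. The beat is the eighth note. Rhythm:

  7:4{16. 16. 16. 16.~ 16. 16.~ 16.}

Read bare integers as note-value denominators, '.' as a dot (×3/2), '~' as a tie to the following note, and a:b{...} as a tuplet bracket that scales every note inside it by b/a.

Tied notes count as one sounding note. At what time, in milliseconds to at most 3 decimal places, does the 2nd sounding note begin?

1. 0.0ms @ 0 + 128.571ms (3/7)
2. 128.571ms @ 3/7 + 128.571ms (3/7)
3. 257.143ms @ 6/7 + 128.571ms (3/7)
4. 385.714ms @ 9/7 + 257.143ms (6/7)
5. 642.857ms @ 15/7 + 257.143ms (6/7)

note 2 onset = 3/7b = 128.571ms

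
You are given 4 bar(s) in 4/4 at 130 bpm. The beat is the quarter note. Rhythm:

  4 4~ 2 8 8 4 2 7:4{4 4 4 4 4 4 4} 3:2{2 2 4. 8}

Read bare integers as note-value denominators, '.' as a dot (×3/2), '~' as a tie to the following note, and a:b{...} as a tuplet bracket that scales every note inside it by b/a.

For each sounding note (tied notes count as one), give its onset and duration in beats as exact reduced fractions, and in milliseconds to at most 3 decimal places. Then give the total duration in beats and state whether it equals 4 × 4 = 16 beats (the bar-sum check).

1) 0.0ms=0b +461.538ms=1b
2) 461.538ms=1b +1384.615ms=3b
3) 1846.154ms=4b +230.769ms=1/2b
4) 2076.923ms=9/2b +230.769ms=1/2b
5) 2307.692ms=5b +461.538ms=1b
6) 2769.231ms=6b +923.077ms=2b
7) 3692.308ms=8b +263.736ms=4/7b
8) 3956.044ms=60/7b +263.736ms=4/7b
9) 4219.78ms=64/7b +263.736ms=4/7b
10) 4483.516ms=68/7b +263.736ms=4/7b
11) 4747.253ms=72/7b +263.736ms=4/7b
12) 5010.989ms=76/7b +263.736ms=4/7b
13) 5274.725ms=80/7b +263.736ms=4/7b
14) 5538.462ms=12b +615.385ms=4/3b
15) 6153.846ms=40/3b +615.385ms=4/3b
16) 6769.231ms=44/3b +461.538ms=1b
17) 7230.769ms=47/3b +153.846ms=1/3b
Σ=16b of 16 (130bpm 4/4) — PASS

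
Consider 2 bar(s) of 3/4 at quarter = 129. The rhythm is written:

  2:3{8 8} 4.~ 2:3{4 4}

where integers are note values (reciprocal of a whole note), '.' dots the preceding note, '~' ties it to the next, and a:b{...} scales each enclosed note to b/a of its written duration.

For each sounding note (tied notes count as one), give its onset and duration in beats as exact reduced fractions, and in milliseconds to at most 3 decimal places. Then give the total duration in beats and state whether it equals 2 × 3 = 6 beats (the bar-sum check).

1) 0.0ms=0b +348.837ms=3/4b
2) 348.837ms=3/4b +348.837ms=3/4b
3) 697.674ms=3/2b +1395.349ms=3b
4) 2093.023ms=9/2b +697.674ms=3/2b
Σ=6b of 6 (129bpm 3/4) — PASS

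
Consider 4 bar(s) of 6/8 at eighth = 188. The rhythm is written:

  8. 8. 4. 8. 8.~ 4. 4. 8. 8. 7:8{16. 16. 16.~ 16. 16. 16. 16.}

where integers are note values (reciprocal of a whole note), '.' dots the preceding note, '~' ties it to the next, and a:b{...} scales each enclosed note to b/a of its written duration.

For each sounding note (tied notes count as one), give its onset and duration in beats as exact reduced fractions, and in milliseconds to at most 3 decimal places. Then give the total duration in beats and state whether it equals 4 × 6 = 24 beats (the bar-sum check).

1) 0.0ms=0b +478.723ms=3/2b
2) 478.723ms=3/2b +478.723ms=3/2b
3) 957.447ms=3b +957.447ms=3b
4) 1914.894ms=6b +478.723ms=3/2b
5) 2393.617ms=15/2b +1436.17ms=9/2b
6) 3829.787ms=12b +957.447ms=3b
7) 4787.234ms=15b +478.723ms=3/2b
8) 5265.957ms=33/2b +478.723ms=3/2b
9) 5744.681ms=18b +273.556ms=6/7b
10) 6018.237ms=132/7b +273.556ms=6/7b
11) 6291.793ms=138/7b +547.112ms=12/7b
12) 6838.906ms=150/7b +273.556ms=6/7b
13) 7112.462ms=156/7b +273.556ms=6/7b
14) 7386.018ms=162/7b +273.556ms=6/7b
Σ=24b of 24 (188bpm 6/8) — PASS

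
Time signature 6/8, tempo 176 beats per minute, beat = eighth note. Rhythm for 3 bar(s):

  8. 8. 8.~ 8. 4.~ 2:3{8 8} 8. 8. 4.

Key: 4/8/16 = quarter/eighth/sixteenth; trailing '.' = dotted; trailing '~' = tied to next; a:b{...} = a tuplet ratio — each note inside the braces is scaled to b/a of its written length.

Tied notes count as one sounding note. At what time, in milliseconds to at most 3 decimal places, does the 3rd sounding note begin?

note 3 onset = 3b = 1022.727ms

1. 0.0ms @ 0 + 511.364ms (3/2)
2. 511.364ms @ 3/2 + 511.364ms (3/2)
3. 1022.727ms @ 3 + 1022.727ms (3)
4. 2045.455ms @ 6 + 1534.091ms (9/2)
5. 3579.545ms @ 21/2 + 511.364ms (3/2)
6. 4090.909ms @ 12 + 511.364ms (3/2)
7. 4602.273ms @ 27/2 + 511.364ms (3/2)
8. 5113.636ms @ 15 + 1022.727ms (3)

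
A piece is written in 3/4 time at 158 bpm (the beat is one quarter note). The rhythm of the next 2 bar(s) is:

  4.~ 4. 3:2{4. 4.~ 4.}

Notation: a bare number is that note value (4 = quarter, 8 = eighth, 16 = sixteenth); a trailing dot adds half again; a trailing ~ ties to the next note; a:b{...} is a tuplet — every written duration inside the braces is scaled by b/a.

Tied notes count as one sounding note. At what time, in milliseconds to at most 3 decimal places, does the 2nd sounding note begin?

note 2 onset = 3b = 1139.241ms

1. 0.0ms @ 0 + 1139.241ms (3)
2. 1139.241ms @ 3 + 379.747ms (1)
3. 1518.987ms @ 4 + 759.494ms (2)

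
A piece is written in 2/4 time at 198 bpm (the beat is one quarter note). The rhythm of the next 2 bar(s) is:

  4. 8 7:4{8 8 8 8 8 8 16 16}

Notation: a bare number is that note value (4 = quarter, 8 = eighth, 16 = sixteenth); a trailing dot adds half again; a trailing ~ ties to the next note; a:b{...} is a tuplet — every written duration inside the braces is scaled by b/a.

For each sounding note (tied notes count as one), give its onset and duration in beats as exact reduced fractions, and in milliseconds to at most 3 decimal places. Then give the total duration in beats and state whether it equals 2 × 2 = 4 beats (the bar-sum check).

1) 0.0ms=0b +454.545ms=3/2b
2) 454.545ms=3/2b +151.515ms=1/2b
3) 606.061ms=2b +86.58ms=2/7b
4) 692.641ms=16/7b +86.58ms=2/7b
5) 779.221ms=18/7b +86.58ms=2/7b
6) 865.801ms=20/7b +86.58ms=2/7b
7) 952.381ms=22/7b +86.58ms=2/7b
8) 1038.961ms=24/7b +86.58ms=2/7b
9) 1125.541ms=26/7b +43.29ms=1/7b
10) 1168.831ms=27/7b +43.29ms=1/7b
Σ=4b of 4 (198bpm 2/4) — PASS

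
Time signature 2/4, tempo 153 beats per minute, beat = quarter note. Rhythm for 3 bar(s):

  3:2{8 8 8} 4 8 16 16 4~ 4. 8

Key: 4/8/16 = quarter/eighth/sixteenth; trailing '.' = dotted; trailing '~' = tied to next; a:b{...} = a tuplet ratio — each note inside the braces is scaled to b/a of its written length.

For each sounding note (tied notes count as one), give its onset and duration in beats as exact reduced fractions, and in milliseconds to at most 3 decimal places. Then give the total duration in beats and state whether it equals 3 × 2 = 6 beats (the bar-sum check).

1) 0.0ms=0b +130.719ms=1/3b
2) 130.719ms=1/3b +130.719ms=1/3b
3) 261.438ms=2/3b +130.719ms=1/3b
4) 392.157ms=1b +392.157ms=1b
5) 784.314ms=2b +196.078ms=1/2b
6) 980.392ms=5/2b +98.039ms=1/4b
7) 1078.431ms=11/4b +98.039ms=1/4b
8) 1176.471ms=3b +980.392ms=5/2b
9) 2156.863ms=11/2b +196.078ms=1/2b
Σ=6b of 6 (153bpm 2/4) — PASS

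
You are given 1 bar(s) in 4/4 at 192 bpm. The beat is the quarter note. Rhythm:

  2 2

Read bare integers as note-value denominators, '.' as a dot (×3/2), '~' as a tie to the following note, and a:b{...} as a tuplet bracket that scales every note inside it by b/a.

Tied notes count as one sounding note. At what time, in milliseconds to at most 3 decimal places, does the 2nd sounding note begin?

1. 0.0ms @ 0 + 625.0ms (2)
2. 625.0ms @ 2 + 625.0ms (2)

note 2 onset = 2b = 625.0ms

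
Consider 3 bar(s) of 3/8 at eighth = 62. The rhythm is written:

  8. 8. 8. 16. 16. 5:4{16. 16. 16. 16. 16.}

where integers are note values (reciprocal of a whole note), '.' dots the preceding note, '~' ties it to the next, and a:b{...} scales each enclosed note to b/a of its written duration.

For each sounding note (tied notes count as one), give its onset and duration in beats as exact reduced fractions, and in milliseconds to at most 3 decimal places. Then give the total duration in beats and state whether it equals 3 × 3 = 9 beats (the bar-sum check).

1) 0.0ms=0b +1451.613ms=3/2b
2) 1451.613ms=3/2b +1451.613ms=3/2b
3) 2903.226ms=3b +1451.613ms=3/2b
4) 4354.839ms=9/2b +725.806ms=3/4b
5) 5080.645ms=21/4b +725.806ms=3/4b
6) 5806.452ms=6b +580.645ms=3/5b
7) 6387.097ms=33/5b +580.645ms=3/5b
8) 6967.742ms=36/5b +580.645ms=3/5b
9) 7548.387ms=39/5b +580.645ms=3/5b
10) 8129.032ms=42/5b +580.645ms=3/5b
Σ=9b of 9 (62bpm 3/8) — PASS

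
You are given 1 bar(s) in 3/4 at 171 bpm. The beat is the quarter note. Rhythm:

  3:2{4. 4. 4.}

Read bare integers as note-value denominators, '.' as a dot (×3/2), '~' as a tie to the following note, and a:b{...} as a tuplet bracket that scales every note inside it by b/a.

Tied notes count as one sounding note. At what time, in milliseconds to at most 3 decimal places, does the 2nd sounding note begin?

1. 0.0ms @ 0 + 350.877ms (1)
2. 350.877ms @ 1 + 350.877ms (1)
3. 701.754ms @ 2 + 350.877ms (1)

note 2 onset = 1b = 350.877ms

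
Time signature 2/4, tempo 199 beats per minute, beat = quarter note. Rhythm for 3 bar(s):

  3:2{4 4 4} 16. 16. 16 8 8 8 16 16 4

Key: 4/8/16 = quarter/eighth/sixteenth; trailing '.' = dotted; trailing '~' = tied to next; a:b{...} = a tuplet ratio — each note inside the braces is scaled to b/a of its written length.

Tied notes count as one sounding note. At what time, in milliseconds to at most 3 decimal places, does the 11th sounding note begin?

note 11 onset = 19/4b = 1432.161ms

1. 0.0ms @ 0 + 201.005ms (2/3)
2. 201.005ms @ 2/3 + 201.005ms (2/3)
3. 402.01ms @ 4/3 + 201.005ms (2/3)
4. 603.015ms @ 2 + 113.065ms (3/8)
5. 716.08ms @ 19/8 + 113.065ms (3/8)
6. 829.146ms @ 11/4 + 75.377ms (1/4)
7. 904.523ms @ 3 + 150.754ms (1/2)
8. 1055.276ms @ 7/2 + 150.754ms (1/2)
9. 1206.03ms @ 4 + 150.754ms (1/2)
10. 1356.784ms @ 9/2 + 75.377ms (1/4)
11. 1432.161ms @ 19/4 + 75.377ms (1/4)
12. 1507.538ms @ 5 + 301.508ms (1)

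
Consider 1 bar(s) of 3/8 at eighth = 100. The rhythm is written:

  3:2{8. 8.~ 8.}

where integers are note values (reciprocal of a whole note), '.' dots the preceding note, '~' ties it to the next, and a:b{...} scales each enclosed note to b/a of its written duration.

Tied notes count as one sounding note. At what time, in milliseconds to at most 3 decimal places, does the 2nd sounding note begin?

1. 0.0ms @ 0 + 600.0ms (1)
2. 600.0ms @ 1 + 1200.0ms (2)

note 2 onset = 1b = 600.0ms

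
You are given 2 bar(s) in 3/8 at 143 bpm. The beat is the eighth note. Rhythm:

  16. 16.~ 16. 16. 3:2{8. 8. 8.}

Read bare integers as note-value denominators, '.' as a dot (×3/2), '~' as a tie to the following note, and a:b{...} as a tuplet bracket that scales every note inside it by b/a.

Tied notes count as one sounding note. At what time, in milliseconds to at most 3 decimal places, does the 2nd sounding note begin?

1. 0.0ms @ 0 + 314.685ms (3/4)
2. 314.685ms @ 3/4 + 629.371ms (3/2)
3. 944.056ms @ 9/4 + 314.685ms (3/4)
4. 1258.741ms @ 3 + 419.58ms (1)
5. 1678.322ms @ 4 + 419.58ms (1)
6. 2097.902ms @ 5 + 419.58ms (1)

note 2 onset = 3/4b = 314.685ms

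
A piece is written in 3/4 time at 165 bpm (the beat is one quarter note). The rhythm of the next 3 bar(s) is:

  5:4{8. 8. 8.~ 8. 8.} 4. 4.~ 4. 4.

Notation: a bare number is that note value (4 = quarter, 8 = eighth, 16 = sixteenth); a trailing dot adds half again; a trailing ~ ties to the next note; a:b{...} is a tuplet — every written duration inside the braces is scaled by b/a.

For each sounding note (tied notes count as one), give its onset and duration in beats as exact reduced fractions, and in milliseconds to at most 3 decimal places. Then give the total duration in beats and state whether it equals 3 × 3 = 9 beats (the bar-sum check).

1) 0.0ms=0b +218.182ms=3/5b
2) 218.182ms=3/5b +218.182ms=3/5b
3) 436.364ms=6/5b +436.364ms=6/5b
4) 872.727ms=12/5b +218.182ms=3/5b
5) 1090.909ms=3b +545.455ms=3/2b
6) 1636.364ms=9/2b +1090.909ms=3b
7) 2727.273ms=15/2b +545.455ms=3/2b
Σ=9b of 9 (165bpm 3/4) — PASS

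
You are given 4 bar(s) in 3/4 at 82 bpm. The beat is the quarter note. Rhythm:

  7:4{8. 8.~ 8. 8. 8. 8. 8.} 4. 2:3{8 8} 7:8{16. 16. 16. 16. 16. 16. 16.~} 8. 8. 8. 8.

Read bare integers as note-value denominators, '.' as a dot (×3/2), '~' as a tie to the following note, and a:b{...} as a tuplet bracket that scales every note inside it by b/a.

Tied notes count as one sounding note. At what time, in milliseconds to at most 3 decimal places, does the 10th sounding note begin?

1. 0.0ms @ 0 + 313.589ms (3/7)
2. 313.589ms @ 3/7 + 627.178ms (6/7)
3. 940.767ms @ 9/7 + 313.589ms (3/7)
4. 1254.355ms @ 12/7 + 313.589ms (3/7)
5. 1567.944ms @ 15/7 + 313.589ms (3/7)
6. 1881.533ms @ 18/7 + 313.589ms (3/7)
7. 2195.122ms @ 3 + 1097.561ms (3/2)
8. 3292.683ms @ 9/2 + 548.78ms (3/4)
9. 3841.463ms @ 21/4 + 548.78ms (3/4)
10. 4390.244ms @ 6 + 313.589ms (3/7)
11. 4703.833ms @ 45/7 + 313.589ms (3/7)
12. 5017.422ms @ 48/7 + 313.589ms (3/7)
13. 5331.01ms @ 51/7 + 313.589ms (3/7)
14. 5644.599ms @ 54/7 + 313.589ms (3/7)
15. 5958.188ms @ 57/7 + 313.589ms (3/7)
16. 6271.777ms @ 60/7 + 862.369ms (33/28)
17. 7134.146ms @ 39/4 + 548.78ms (3/4)
18. 7682.927ms @ 21/2 + 548.78ms (3/4)
19. 8231.707ms @ 45/4 + 548.78ms (3/4)

note 10 onset = 6b = 4390.244ms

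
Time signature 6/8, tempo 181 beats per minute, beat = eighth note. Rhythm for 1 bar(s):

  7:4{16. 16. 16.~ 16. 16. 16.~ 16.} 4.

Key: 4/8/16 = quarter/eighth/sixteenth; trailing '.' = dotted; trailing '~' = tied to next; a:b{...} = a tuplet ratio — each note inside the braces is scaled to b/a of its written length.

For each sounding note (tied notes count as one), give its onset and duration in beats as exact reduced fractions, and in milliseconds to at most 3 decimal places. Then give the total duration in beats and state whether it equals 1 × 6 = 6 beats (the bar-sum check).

1) 0.0ms=0b +142.068ms=3/7b
2) 142.068ms=3/7b +142.068ms=3/7b
3) 284.136ms=6/7b +284.136ms=6/7b
4) 568.272ms=12/7b +142.068ms=3/7b
5) 710.339ms=15/7b +284.136ms=6/7b
6) 994.475ms=3b +994.475ms=3b
Σ=6b of 6 (181bpm 6/8) — PASS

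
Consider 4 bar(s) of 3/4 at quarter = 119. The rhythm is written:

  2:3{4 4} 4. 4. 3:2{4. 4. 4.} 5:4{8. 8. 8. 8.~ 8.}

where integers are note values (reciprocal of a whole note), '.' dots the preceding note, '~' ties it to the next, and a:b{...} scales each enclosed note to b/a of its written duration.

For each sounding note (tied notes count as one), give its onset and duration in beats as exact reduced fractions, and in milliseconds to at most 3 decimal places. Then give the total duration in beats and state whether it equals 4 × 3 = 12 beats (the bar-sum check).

1) 0.0ms=0b +756.303ms=3/2b
2) 756.303ms=3/2b +756.303ms=3/2b
3) 1512.605ms=3b +756.303ms=3/2b
4) 2268.908ms=9/2b +756.303ms=3/2b
5) 3025.21ms=6b +504.202ms=1b
6) 3529.412ms=7b +504.202ms=1b
7) 4033.613ms=8b +504.202ms=1b
8) 4537.815ms=9b +302.521ms=3/5b
9) 4840.336ms=48/5b +302.521ms=3/5b
10) 5142.857ms=51/5b +302.521ms=3/5b
11) 5445.378ms=54/5b +605.042ms=6/5b
Σ=12b of 12 (119bpm 3/4) — PASS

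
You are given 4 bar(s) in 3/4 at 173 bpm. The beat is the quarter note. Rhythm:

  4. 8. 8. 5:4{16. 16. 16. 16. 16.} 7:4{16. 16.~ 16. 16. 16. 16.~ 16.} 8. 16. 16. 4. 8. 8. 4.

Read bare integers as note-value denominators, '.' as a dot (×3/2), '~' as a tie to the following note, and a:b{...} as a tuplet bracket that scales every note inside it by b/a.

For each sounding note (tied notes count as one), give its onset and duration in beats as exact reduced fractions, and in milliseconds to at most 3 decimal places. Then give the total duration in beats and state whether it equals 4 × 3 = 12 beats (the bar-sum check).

1) 0.0ms=0b +520.231ms=3/2b
2) 520.231ms=3/2b +260.116ms=3/4b
3) 780.347ms=9/4b +260.116ms=3/4b
4) 1040.462ms=3b +104.046ms=3/10b
5) 1144.509ms=33/10b +104.046ms=3/10b
6) 1248.555ms=18/5b +104.046ms=3/10b
7) 1352.601ms=39/10b +104.046ms=3/10b
8) 1456.647ms=21/5b +104.046ms=3/10b
9) 1560.694ms=9/2b +74.319ms=3/14b
10) 1635.012ms=33/7b +148.637ms=3/7b
11) 1783.65ms=36/7b +74.319ms=3/14b
12) 1857.969ms=75/14b +74.319ms=3/14b
13) 1932.287ms=39/7b +148.637ms=3/7b
14) 2080.925ms=6b +260.116ms=3/4b
15) 2341.04ms=27/4b +130.058ms=3/8b
16) 2471.098ms=57/8b +130.058ms=3/8b
17) 2601.156ms=15/2b +520.231ms=3/2b
18) 3121.387ms=9b +260.116ms=3/4b
19) 3381.503ms=39/4b +260.116ms=3/4b
20) 3641.618ms=21/2b +520.231ms=3/2b
Σ=12b of 12 (173bpm 3/4) — PASS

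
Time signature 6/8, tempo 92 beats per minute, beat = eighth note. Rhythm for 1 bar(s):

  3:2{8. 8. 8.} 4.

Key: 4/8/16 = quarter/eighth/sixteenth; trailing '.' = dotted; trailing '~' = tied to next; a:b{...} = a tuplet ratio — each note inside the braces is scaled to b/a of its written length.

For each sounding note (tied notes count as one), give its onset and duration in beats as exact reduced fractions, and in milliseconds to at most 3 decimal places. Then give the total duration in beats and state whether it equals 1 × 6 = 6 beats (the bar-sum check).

1) 0.0ms=0b +652.174ms=1b
2) 652.174ms=1b +652.174ms=1b
3) 1304.348ms=2b +652.174ms=1b
4) 1956.522ms=3b +1956.522ms=3b
Σ=6b of 6 (92bpm 6/8) — PASS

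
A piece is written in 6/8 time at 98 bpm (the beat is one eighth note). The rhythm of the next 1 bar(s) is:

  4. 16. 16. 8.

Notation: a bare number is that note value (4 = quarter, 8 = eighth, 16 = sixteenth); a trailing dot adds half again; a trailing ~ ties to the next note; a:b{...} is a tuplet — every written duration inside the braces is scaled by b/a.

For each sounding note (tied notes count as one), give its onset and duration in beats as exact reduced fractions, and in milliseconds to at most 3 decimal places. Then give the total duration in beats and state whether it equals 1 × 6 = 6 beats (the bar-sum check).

1) 0.0ms=0b +1836.735ms=3b
2) 1836.735ms=3b +459.184ms=3/4b
3) 2295.918ms=15/4b +459.184ms=3/4b
4) 2755.102ms=9/2b +918.367ms=3/2b
Σ=6b of 6 (98bpm 6/8) — PASS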